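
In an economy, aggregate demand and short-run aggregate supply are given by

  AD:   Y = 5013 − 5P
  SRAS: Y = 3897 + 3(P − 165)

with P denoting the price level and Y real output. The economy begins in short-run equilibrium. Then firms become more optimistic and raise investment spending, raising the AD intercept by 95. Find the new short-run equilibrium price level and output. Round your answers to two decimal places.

This is a positive demand shock: AD shifts right.
New AD: Y = 5108 − 5P.
SRAS can be written Y = 3402 + 3P.
Set AD = SRAS: 5108 − 5P = 3402 + 3P, so 1706 = 8P and P = 213.25.
Substituting into AD, Y = 4041.75.

P = 213.25, Y = 4041.75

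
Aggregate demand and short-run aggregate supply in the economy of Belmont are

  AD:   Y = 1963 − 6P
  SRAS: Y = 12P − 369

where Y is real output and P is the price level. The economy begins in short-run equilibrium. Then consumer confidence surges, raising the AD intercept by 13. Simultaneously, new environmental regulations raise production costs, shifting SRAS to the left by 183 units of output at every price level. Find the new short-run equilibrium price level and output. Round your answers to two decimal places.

After both shocks: AD is Y = 1976 − 6P and SRAS is Y = 12P − 552.
Setting them equal: 2528 = 18P, so P = 140.44.
Substituting into AD, Y = 1133.33.

P = 140.44, Y = 1133.33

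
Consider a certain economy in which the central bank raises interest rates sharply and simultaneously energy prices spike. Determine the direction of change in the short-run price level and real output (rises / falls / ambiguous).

The first event is a negative demand shock: AD shifts left, which by itself pushes P down and Y down.
The second is an adverse supply shock: SRAS shifts left, which by itself pushes P up and Y down.
The two shocks push P in opposite directions, so the effect on P is ambiguous. Both shocks push Y down, so Y falls.

Price level: ambiguous; output: falls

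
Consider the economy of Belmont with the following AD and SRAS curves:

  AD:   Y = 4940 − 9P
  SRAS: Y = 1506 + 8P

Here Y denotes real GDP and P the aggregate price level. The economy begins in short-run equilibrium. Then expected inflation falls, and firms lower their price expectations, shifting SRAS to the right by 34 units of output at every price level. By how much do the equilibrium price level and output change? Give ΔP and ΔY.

ΔP = -2, ΔY = +18

This is a positive supply shock: SRAS shifts right.
New SRAS: Y = 1540 + 8P.
Set AD = SRAS: 4940 − 9P = 1540 + 8P, so 3400 = 17P and P = 200.
Y = 4940 − 9·200 = 3140.
Initially P = 202, Y = 3122, so ΔP = -2 and ΔY = +18.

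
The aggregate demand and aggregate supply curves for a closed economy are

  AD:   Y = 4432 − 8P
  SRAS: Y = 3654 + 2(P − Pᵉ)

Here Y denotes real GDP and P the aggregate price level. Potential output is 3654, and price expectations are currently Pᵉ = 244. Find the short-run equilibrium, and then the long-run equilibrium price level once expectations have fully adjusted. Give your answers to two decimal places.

Short run: with Pᵉ = 244, SRAS is Y = 3166 + 2P. Setting AD = SRAS gives 1266 = 10P, so P = 126.60 and Y = 4432 − 8P = 3419.20.
Output 3419.20 is below potential 3654, so over time expected prices fall and SRAS shifts right until Y returns to 3654.
Long run: Y = 3654 on the AD curve gives 3654 = 4432 − 8P, so P = 97.25.

Short run: P = 126.60, Y = 3419.20. Long run: P = 97.25.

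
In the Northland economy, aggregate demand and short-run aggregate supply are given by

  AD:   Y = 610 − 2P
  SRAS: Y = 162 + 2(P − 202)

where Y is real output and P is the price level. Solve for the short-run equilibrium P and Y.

P = 213, Y = 184

Write SRAS as Y = 162 + 2P − 404 = 2P − 242.
Set AD = SRAS: 610 − 2P = 2P − 242, so 852 = 4P and P = 213.
Then Y = 610 − 2·213 = 184.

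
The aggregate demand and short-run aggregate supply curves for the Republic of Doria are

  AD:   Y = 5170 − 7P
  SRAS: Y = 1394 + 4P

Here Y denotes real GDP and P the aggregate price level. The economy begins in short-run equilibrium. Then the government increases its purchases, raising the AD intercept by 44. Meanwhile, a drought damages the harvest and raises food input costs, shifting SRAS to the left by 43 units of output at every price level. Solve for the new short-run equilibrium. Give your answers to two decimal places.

After both shocks: AD is Y = 5214 − 7P and SRAS is Y = 1351 + 4P.
Setting them equal: 3863 = 11P, so P = 351.18.
Substituting into AD, Y = 2755.73.

P = 351.18, Y = 2755.73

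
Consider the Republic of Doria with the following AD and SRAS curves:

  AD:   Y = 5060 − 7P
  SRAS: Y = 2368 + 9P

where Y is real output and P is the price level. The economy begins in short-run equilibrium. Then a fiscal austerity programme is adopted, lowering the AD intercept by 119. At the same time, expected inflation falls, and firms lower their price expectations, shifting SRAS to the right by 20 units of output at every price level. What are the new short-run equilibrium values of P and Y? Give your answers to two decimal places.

P = 159.56, Y = 3824.06

After both shocks: AD is Y = 4941 − 7P and SRAS is Y = 2388 + 9P.
Setting them equal: 2553 = 16P, so P = 159.56.
Substituting into AD, Y = 3824.06.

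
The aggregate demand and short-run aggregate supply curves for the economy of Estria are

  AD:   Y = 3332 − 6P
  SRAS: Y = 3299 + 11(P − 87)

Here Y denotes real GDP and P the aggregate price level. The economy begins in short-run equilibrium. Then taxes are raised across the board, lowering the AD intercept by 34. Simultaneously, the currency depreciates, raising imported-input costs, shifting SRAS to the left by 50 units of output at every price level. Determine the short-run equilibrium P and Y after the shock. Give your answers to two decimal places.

After both shocks: AD is Y = 3298 − 6P and SRAS is Y = 2292 + 11P.
Setting them equal: 1006 = 17P, so P = 59.18.
Substituting into AD, Y = 2942.94.

P = 59.18, Y = 2942.94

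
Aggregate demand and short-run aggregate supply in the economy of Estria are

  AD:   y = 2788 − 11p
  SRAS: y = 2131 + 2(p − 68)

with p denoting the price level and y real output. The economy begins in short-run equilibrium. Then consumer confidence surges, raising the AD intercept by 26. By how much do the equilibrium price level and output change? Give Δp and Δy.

This is a positive demand shock: AD shifts right.
New AD: y = 2814 − 11p.
SRAS can be written y = 1995 + 2p.
Set AD = SRAS: 2814 − 11p = 1995 + 2p, so 819 = 13p and p = 63.
y = 2814 − 11·63 = 2121.
Initially p = 61, y = 2117, so Δp = +2 and Δy = +4.

Δp = +2, Δy = +4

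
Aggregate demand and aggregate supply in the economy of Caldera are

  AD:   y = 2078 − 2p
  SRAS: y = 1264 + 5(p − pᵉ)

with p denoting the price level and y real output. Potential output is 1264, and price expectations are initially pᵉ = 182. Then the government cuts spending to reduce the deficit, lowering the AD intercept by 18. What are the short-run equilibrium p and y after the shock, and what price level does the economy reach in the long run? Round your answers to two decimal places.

Short run: p = 243.71, y = 1572.57. Long run: p = 398.00.

AD shifts left: new AD is y = 2060 − 2p. With pᵉ = 182, SRAS is y = 354 + 5p.
Short run: 2060 − 2p = 354 + 5p gives 1706 = 7p, so p = 243.71 and y = 2060 − 2p = 1572.57.
y = 1572.57 is above potential 1264; expectations adjust and SRAS shifts left until y = 1264.
Long run: on the new AD curve, 1264 = 2060 − 2p gives p = 398.00.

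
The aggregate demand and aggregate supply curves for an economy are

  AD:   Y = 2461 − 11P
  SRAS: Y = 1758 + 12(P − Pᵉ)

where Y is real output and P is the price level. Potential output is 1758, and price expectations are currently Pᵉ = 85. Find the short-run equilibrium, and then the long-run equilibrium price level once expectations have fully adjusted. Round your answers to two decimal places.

Short run: P = 74.91, Y = 1636.96. Long run: P = 63.91.

Short run: with Pᵉ = 85, SRAS is Y = 738 + 12P. Setting AD = SRAS gives 1723 = 23P, so P = 74.91 and Y = 2461 − 11P = 1636.96.
Output 1636.96 is below potential 1758, so over time expected prices fall and SRAS shifts right until Y returns to 1758.
Long run: Y = 1758 on the AD curve gives 1758 = 2461 − 11P, so P = 63.91.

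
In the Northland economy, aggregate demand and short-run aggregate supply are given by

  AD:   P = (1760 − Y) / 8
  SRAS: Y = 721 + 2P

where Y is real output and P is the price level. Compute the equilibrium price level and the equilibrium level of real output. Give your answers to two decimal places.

P = 103.90, Y = 928.80

Rearrange AD to Y = 1760 − 8P.
Set AD = SRAS: 1760 − 8P = 721 + 2P, so 1039 = 10P and P = 103.90.
Substituting into AD, Y = 1760 − 8P = 928.80.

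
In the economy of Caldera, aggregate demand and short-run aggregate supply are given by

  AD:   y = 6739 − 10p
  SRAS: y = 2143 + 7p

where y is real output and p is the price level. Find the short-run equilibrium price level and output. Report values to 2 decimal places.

p = 270.35, y = 4035.47

Set AD = SRAS: 6739 − 10p = 2143 + 7p, so 4596 = 17p and p = 270.35.
Substituting into AD, y = 6739 − 10p = 4035.47.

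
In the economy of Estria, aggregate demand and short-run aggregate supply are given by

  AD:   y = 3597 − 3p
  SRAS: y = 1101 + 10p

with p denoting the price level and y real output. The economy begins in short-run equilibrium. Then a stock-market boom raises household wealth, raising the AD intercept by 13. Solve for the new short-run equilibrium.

p = 193, y = 3031

This is a positive demand shock: AD shifts right.
New AD: y = 3610 − 3p.
Set AD = SRAS: 3610 − 3p = 1101 + 10p, so 2509 = 13p and p = 193.
y = 3610 − 3·193 = 3031.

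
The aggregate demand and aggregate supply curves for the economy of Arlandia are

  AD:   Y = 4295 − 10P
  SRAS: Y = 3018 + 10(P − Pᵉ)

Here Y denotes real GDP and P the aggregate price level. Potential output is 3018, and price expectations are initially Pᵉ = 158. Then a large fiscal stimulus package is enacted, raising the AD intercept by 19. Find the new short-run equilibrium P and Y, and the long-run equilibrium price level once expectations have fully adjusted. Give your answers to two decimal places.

Short run: P = 143.80, Y = 2876.00. Long run: P = 129.60.

AD shifts right: new AD is Y = 4314 − 10P. With Pᵉ = 158, SRAS is Y = 1438 + 10P.
Short run: 4314 − 10P = 1438 + 10P gives 2876 = 20P, so P = 143.80 and Y = 4314 − 10P = 2876.00.
Y = 2876.00 is below potential 3018; expectations adjust and SRAS shifts right until Y = 3018.
Long run: on the new AD curve, 3018 = 4314 − 10P gives P = 129.60.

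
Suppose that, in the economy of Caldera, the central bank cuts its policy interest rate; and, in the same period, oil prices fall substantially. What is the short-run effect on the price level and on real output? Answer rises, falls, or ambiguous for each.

Price level: ambiguous; output: rises

The first event is a positive demand shock: AD shifts right, which by itself pushes P up and Y up.
The second is a favourable supply shock: SRAS shifts right, which by itself pushes P down and Y up.
The two shocks push P in opposite directions, so the effect on P is ambiguous. Both shocks push Y up, so Y rises.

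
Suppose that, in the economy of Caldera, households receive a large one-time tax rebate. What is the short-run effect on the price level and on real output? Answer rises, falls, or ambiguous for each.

Price level: rises; output: rises

This is a positive demand shock: AD shifts right.
Moving along the upward-sloping SRAS curve, P rises and Y rises.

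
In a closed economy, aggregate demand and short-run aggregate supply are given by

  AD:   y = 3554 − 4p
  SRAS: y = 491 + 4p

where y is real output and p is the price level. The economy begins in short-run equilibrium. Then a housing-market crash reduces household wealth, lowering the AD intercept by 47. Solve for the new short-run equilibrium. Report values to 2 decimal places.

This is a negative demand shock: AD shifts left.
New AD: y = 3507 − 4p.
Set AD = SRAS: 3507 − 4p = 491 + 4p, so 3016 = 8p and p = 377.00.
Substituting into AD, y = 1999.00.

p = 377.00, y = 1999.00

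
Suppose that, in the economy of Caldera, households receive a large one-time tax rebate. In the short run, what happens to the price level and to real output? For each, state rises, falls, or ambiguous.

This is a positive demand shock: AD shifts right.
Moving along the upward-sloping SRAS curve, P rises and Y rises.

Price level: rises; output: rises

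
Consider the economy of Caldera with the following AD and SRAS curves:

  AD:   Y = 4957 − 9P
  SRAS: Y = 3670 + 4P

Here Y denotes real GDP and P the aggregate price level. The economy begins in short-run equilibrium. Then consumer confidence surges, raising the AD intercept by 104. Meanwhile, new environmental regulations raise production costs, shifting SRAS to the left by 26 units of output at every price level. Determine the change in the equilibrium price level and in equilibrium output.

After both shocks: AD is Y = 5061 − 9P and SRAS is Y = 3644 + 4P.
Setting them equal: 1417 = 13P, so P = 109.
Y = 5061 − 9·109 = 4080.
Initially P = 99, Y = 4066, so ΔP = +10 and ΔY = +14.

ΔP = +10, ΔY = +14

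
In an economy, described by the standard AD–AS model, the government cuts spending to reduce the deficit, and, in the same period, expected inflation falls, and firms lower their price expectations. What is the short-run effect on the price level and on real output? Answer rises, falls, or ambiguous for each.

The first event is a negative demand shock: AD shifts left, which by itself pushes P down and Y down.
The second is a favourable supply shock: SRAS shifts right, which by itself pushes P down and Y up.
Both shocks push P down, so P falls. The two shocks push Y in opposite directions, so the effect on Y is ambiguous.

Price level: falls; output: ambiguous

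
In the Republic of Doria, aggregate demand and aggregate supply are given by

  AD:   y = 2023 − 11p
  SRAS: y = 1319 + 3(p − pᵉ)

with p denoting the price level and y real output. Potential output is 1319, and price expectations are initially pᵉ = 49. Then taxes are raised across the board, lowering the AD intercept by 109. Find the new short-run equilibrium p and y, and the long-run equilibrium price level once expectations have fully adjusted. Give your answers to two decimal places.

Short run: p = 53.00, y = 1331.00. Long run: p = 54.09.

AD shifts left: new AD is y = 1914 − 11p. With pᵉ = 49, SRAS is y = 1172 + 3p.
Short run: 1914 − 11p = 1172 + 3p gives 742 = 14p, so p = 53.00 and y = 1914 − 11p = 1331.00.
y = 1331.00 is above potential 1319; expectations adjust and SRAS shifts left until y = 1319.
Long run: on the new AD curve, 1319 = 1914 − 11p gives p = 54.09.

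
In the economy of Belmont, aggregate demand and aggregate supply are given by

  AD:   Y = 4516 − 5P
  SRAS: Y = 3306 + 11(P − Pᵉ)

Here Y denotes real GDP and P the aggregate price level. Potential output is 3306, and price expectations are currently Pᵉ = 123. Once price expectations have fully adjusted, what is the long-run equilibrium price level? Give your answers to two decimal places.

Short run: with Pᵉ = 123, SRAS is Y = 1953 + 11P. Setting AD = SRAS gives 2563 = 16P, so P = 160.19 and Y = 4516 − 5P = 3715.06.
Output 3715.06 is above potential 3306, so over time expected prices rise and SRAS shifts left until Y returns to 3306.
Long run: Y = 3306 on the AD curve gives 3306 = 4516 − 5P, so P = 242.00.

Long-run P = 242.00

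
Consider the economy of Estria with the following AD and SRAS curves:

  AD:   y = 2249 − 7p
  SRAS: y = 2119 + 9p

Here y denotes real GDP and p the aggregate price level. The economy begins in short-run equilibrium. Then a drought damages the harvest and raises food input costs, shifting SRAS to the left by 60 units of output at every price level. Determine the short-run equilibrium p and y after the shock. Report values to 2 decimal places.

p = 11.88, y = 2165.88

This is a negative supply shock: SRAS shifts left.
New SRAS: y = 2059 + 9p.
Set AD = SRAS: 2249 − 7p = 2059 + 9p, so 190 = 16p and p = 11.88.
Substituting into AD, y = 2165.88.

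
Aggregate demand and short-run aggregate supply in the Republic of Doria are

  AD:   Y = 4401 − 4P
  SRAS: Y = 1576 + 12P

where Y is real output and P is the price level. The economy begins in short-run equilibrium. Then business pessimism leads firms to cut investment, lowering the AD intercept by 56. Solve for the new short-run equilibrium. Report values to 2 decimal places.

P = 173.06, Y = 3652.75

This is a negative demand shock: AD shifts left.
New AD: Y = 4345 − 4P.
Set AD = SRAS: 4345 − 4P = 1576 + 12P, so 2769 = 16P and P = 173.06.
Substituting into AD, Y = 3652.75.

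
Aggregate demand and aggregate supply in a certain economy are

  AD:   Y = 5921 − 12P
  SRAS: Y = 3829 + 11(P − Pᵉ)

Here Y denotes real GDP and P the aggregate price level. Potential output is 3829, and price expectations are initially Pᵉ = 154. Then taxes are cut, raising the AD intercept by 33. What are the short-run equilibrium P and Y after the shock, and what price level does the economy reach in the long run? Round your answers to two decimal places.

Short run: P = 166.04, Y = 3961.48. Long run: P = 177.08.

AD shifts right: new AD is Y = 5954 − 12P. With Pᵉ = 154, SRAS is Y = 2135 + 11P.
Short run: 5954 − 12P = 2135 + 11P gives 3819 = 23P, so P = 166.04 and Y = 5954 − 12P = 3961.48.
Y = 3961.48 is above potential 3829; expectations adjust and SRAS shifts left until Y = 3829.
Long run: on the new AD curve, 3829 = 5954 − 12P gives P = 177.08.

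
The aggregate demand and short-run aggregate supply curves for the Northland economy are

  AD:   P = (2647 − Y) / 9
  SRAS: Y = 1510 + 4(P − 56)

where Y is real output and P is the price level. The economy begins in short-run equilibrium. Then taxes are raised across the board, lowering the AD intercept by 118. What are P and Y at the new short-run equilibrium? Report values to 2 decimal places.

This is a negative demand shock: AD shifts left.
New AD: Y = 2529 − 9P.
SRAS can be written Y = 1286 + 4P.
Set AD = SRAS: 2529 − 9P = 1286 + 4P, so 1243 = 13P and P = 95.62.
Substituting into AD, Y = 1668.46.

P = 95.62, Y = 1668.46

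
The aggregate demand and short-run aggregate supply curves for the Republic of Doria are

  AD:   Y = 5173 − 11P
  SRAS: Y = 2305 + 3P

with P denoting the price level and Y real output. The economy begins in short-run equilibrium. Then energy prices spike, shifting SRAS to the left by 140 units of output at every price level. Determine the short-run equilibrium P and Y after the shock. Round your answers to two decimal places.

This is a negative supply shock: SRAS shifts left.
New SRAS: Y = 2165 + 3P.
Set AD = SRAS: 5173 − 11P = 2165 + 3P, so 3008 = 14P and P = 214.86.
Substituting into AD, Y = 2809.57.

P = 214.86, Y = 2809.57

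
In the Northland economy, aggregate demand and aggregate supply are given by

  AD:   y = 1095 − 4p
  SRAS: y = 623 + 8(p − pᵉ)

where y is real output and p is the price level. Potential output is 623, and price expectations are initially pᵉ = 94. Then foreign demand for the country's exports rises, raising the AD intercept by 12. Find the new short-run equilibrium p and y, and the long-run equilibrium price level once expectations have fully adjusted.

AD shifts right: new AD is y = 1107 − 4p. With pᵉ = 94, SRAS is y = 8p − 129.
Short run: 1107 − 4p = 8p − 129 gives 1236 = 12p, so p = 103 and y = 1107 − 4·103 = 695.
y = 695 is above potential 623; expectations adjust and SRAS shifts left until y = 623.
Long run: on the new AD curve, 623 = 1107 − 4p gives p = 121.

Short run: p = 103, y = 695. Long run: p = 121.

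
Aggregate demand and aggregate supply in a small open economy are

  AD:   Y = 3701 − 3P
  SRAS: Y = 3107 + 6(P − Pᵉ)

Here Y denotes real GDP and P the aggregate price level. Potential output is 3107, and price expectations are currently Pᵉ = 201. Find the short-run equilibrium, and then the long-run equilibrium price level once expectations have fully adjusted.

Short run: P = 200, Y = 3101. Long run: P = 198.

Short run: with Pᵉ = 201, SRAS is Y = 1901 + 6P. Setting AD = SRAS gives 1800 = 9P, so P = 200 and Y = 3701 − 3·200 = 3101.
Output 3101 is below potential 3107, so over time expected prices fall and SRAS shifts right until Y returns to 3107.
Long run: Y = 3107 on the AD curve gives 3107 = 3701 − 3P, so P = 198.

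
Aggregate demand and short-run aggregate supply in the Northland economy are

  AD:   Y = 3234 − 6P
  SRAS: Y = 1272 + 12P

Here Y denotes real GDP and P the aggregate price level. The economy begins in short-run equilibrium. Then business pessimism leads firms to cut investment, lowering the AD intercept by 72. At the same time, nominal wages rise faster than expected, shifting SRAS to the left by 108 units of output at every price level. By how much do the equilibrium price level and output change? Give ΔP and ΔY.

After both shocks: AD is Y = 3162 − 6P and SRAS is Y = 1164 + 12P.
Setting them equal: 1998 = 18P, so P = 111.
Y = 3162 − 6·111 = 2496.
Initially P = 109, Y = 2580, so ΔP = +2 and ΔY = -84.

ΔP = +2, ΔY = -84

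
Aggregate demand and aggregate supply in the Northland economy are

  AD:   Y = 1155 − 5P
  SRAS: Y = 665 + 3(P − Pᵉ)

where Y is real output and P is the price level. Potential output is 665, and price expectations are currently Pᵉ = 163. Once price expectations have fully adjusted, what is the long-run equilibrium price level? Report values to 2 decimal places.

Short run: with Pᵉ = 163, SRAS is Y = 176 + 3P. Setting AD = SRAS gives 979 = 8P, so P = 122.38 and Y = 1155 − 5P = 543.13.
Output 543.13 is below potential 665, so over time expected prices fall and SRAS shifts right until Y returns to 665.
Long run: Y = 665 on the AD curve gives 665 = 1155 − 5P, so P = 98.00.

Long-run P = 98.00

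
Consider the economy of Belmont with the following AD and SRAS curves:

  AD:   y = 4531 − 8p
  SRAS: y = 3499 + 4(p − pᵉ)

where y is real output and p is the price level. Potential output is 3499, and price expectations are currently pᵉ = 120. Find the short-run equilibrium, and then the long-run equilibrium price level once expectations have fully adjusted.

Short run: with pᵉ = 120, SRAS is y = 3019 + 4p. Setting AD = SRAS gives 1512 = 12p, so p = 126 and y = 4531 − 8·126 = 3523.
Output 3523 is above potential 3499, so over time expected prices rise and SRAS shifts left until y returns to 3499.
Long run: y = 3499 on the AD curve gives 3499 = 4531 − 8p, so p = 129.

Short run: p = 126, y = 3523. Long run: p = 129.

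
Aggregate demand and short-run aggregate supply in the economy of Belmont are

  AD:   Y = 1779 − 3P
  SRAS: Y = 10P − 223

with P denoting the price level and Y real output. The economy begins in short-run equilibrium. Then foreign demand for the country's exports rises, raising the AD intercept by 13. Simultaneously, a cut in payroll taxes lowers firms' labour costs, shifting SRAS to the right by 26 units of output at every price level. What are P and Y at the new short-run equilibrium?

P = 153, Y = 1333

After both shocks: AD is Y = 1792 − 3P and SRAS is Y = 10P − 197.
Setting them equal: 1989 = 13P, so P = 153.
Y = 1792 − 3·153 = 1333.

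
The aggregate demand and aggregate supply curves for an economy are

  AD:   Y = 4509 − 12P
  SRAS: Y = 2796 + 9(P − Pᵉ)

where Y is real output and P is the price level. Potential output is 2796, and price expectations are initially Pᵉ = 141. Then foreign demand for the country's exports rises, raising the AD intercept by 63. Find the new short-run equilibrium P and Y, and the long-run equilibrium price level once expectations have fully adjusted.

AD shifts right: new AD is Y = 4572 − 12P. With Pᵉ = 141, SRAS is Y = 1527 + 9P.
Short run: 4572 − 12P = 1527 + 9P gives 3045 = 21P, so P = 145 and Y = 4572 − 12·145 = 2832.
Y = 2832 is above potential 2796; expectations adjust and SRAS shifts left until Y = 2796.
Long run: on the new AD curve, 2796 = 4572 − 12P gives P = 148.

Short run: P = 145, Y = 2832. Long run: P = 148.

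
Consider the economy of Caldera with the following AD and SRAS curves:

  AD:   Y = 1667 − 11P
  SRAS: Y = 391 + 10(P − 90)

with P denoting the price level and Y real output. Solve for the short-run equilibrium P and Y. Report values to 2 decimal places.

Write SRAS as Y = 391 + 10P − 900 = 10P − 509.
Set AD = SRAS: 1667 − 11P = 10P − 509, so 2176 = 21P and P = 103.62.
Substituting into AD, Y = 1667 − 11P = 527.19.

P = 103.62, Y = 527.19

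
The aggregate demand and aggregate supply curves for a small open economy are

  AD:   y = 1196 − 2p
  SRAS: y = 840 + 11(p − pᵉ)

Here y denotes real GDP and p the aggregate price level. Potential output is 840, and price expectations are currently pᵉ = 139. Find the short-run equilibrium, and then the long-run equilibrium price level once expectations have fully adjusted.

Short run: with pᵉ = 139, SRAS is y = 11p − 689. Setting AD = SRAS gives 1885 = 13p, so p = 145 and y = 1196 − 2·145 = 906.
Output 906 is above potential 840, so over time expected prices rise and SRAS shifts left until y returns to 840.
Long run: y = 840 on the AD curve gives 840 = 1196 − 2p, so p = 178.

Short run: p = 145, y = 906. Long run: p = 178.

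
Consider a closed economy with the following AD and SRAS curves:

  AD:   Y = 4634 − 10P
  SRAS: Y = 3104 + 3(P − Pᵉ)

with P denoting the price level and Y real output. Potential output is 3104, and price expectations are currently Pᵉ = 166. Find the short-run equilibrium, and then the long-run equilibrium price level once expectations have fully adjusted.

Short run: with Pᵉ = 166, SRAS is Y = 2606 + 3P. Setting AD = SRAS gives 2028 = 13P, so P = 156 and Y = 4634 − 10·156 = 3074.
Output 3074 is below potential 3104, so over time expected prices fall and SRAS shifts right until Y returns to 3104.
Long run: Y = 3104 on the AD curve gives 3104 = 4634 − 10P, so P = 153.

Short run: P = 156, Y = 3074. Long run: P = 153.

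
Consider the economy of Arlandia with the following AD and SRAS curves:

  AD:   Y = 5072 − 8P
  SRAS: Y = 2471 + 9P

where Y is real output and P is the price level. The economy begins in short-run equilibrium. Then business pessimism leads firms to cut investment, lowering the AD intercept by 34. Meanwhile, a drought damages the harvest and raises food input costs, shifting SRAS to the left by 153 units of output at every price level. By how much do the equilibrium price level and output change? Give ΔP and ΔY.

ΔP = +7, ΔY = -90

After both shocks: AD is Y = 5038 − 8P and SRAS is Y = 2318 + 9P.
Setting them equal: 2720 = 17P, so P = 160.
Y = 5038 − 8·160 = 3758.
Initially P = 153, Y = 3848, so ΔP = +7 and ΔY = -90.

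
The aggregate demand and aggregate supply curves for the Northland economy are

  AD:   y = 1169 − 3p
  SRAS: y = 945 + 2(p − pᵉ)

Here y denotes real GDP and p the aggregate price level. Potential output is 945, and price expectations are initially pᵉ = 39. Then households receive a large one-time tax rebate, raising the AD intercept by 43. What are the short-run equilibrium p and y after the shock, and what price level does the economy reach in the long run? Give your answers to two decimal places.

AD shifts right: new AD is y = 1212 − 3p. With pᵉ = 39, SRAS is y = 867 + 2p.
Short run: 1212 − 3p = 867 + 2p gives 345 = 5p, so p = 69.00 and y = 1212 − 3p = 1005.00.
y = 1005.00 is above potential 945; expectations adjust and SRAS shifts left until y = 945.
Long run: on the new AD curve, 945 = 1212 − 3p gives p = 89.00.

Short run: p = 69.00, y = 1005.00. Long run: p = 89.00.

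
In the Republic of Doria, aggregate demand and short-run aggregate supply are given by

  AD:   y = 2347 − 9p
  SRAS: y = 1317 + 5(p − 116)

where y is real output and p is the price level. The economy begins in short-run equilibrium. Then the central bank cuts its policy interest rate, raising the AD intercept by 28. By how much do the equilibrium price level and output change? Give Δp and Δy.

Δp = +2, Δy = +10

This is a positive demand shock: AD shifts right.
New AD: y = 2375 − 9p.
SRAS can be written y = 737 + 5p.
Set AD = SRAS: 2375 − 9p = 737 + 5p, so 1638 = 14p and p = 117.
y = 2375 − 9·117 = 1322.
Initially p = 115, y = 1312, so Δp = +2 and Δy = +10.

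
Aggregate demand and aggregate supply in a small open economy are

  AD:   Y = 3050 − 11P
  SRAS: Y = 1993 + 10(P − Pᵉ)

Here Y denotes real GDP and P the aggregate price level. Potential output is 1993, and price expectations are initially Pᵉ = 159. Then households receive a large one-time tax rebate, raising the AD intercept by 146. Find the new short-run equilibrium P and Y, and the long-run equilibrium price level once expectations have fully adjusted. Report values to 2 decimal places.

Short run: P = 133.00, Y = 1733.00. Long run: P = 109.36.

AD shifts right: new AD is Y = 3196 − 11P. With Pᵉ = 159, SRAS is Y = 403 + 10P.
Short run: 3196 − 11P = 403 + 10P gives 2793 = 21P, so P = 133.00 and Y = 3196 − 11P = 1733.00.
Y = 1733.00 is below potential 1993; expectations adjust and SRAS shifts right until Y = 1993.
Long run: on the new AD curve, 1993 = 3196 − 11P gives P = 109.36.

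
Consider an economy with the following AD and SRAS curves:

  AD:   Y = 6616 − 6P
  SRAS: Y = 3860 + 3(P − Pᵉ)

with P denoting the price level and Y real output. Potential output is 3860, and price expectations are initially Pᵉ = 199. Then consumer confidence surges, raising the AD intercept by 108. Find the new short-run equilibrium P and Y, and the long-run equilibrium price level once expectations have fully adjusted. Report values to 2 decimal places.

AD shifts right: new AD is Y = 6724 − 6P. With Pᵉ = 199, SRAS is Y = 3263 + 3P.
Short run: 6724 − 6P = 3263 + 3P gives 3461 = 9P, so P = 384.56 and Y = 6724 − 6P = 4416.67.
Y = 4416.67 is above potential 3860; expectations adjust and SRAS shifts left until Y = 3860.
Long run: on the new AD curve, 3860 = 6724 − 6P gives P = 477.33.

Short run: P = 384.56, Y = 4416.67. Long run: P = 477.33.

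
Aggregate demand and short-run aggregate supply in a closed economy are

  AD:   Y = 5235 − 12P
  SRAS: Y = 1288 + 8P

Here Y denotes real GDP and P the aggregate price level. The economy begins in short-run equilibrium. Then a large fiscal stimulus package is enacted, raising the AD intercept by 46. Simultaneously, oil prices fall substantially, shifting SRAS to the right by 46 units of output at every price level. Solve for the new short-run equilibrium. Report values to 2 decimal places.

P = 197.35, Y = 2912.80

After both shocks: AD is Y = 5281 − 12P and SRAS is Y = 1334 + 8P.
Setting them equal: 3947 = 20P, so P = 197.35.
Substituting into AD, Y = 2912.80.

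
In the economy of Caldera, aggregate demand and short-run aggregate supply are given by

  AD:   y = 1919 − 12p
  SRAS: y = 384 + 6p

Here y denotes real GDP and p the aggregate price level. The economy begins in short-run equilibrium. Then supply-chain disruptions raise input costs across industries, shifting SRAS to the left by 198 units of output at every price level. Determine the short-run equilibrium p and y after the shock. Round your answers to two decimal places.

This is a negative supply shock: SRAS shifts left.
New SRAS: y = 186 + 6p.
Set AD = SRAS: 1919 − 12p = 186 + 6p, so 1733 = 18p and p = 96.28.
Substituting into AD, y = 763.67.

p = 96.28, y = 763.67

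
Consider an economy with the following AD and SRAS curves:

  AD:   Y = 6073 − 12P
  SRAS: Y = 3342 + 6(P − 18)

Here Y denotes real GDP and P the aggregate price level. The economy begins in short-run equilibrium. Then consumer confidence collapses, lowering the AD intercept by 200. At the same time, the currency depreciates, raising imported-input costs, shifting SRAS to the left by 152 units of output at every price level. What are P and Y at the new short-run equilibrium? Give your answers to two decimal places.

After both shocks: AD is Y = 5873 − 12P and SRAS is Y = 3082 + 6P.
Setting them equal: 2791 = 18P, so P = 155.06.
Substituting into AD, Y = 4012.33.

P = 155.06, Y = 4012.33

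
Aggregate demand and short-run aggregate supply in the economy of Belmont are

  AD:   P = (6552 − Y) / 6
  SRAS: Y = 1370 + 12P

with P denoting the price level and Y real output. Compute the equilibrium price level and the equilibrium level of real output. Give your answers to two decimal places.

P = 287.89, Y = 4824.67

Rearrange AD to Y = 6552 − 6P.
Set AD = SRAS: 6552 − 6P = 1370 + 12P, so 5182 = 18P and P = 287.89.
Substituting into AD, Y = 6552 − 6P = 4824.67.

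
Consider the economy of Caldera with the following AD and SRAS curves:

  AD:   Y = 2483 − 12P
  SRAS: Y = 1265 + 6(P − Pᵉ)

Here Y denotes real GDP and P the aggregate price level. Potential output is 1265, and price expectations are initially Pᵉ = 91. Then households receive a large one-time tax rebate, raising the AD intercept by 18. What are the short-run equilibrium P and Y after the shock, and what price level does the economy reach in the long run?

Short run: P = 99, Y = 1313. Long run: P = 103.

AD shifts right: new AD is Y = 2501 − 12P. With Pᵉ = 91, SRAS is Y = 719 + 6P.
Short run: 2501 − 12P = 719 + 6P gives 1782 = 18P, so P = 99 and Y = 2501 − 12·99 = 1313.
Y = 1313 is above potential 1265; expectations adjust and SRAS shifts left until Y = 1265.
Long run: on the new AD curve, 1265 = 2501 − 12P gives P = 103.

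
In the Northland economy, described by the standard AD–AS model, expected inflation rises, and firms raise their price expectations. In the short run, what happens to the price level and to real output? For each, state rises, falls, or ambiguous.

This is an adverse supply shock: SRAS shifts left.
Moving along the downward-sloping AD curve, P rises and Y falls.

Price level: rises; output: falls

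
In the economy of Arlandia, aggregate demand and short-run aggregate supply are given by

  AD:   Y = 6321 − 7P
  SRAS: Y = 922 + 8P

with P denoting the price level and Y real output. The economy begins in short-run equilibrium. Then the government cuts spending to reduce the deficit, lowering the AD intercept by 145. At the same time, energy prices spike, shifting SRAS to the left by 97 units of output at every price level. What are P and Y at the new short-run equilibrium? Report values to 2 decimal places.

After both shocks: AD is Y = 6176 − 7P and SRAS is Y = 825 + 8P.
Setting them equal: 5351 = 15P, so P = 356.73.
Substituting into AD, Y = 3678.87.

P = 356.73, Y = 3678.87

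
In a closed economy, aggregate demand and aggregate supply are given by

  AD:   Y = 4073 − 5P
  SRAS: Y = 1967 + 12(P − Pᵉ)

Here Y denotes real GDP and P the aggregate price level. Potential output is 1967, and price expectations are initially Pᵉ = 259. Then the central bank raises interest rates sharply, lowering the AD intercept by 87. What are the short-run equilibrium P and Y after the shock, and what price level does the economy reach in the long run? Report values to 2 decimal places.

Short run: P = 301.59, Y = 2478.06. Long run: P = 403.80.

AD shifts left: new AD is Y = 3986 − 5P. With Pᵉ = 259, SRAS is Y = 12P − 1141.
Short run: 3986 − 5P = 12P − 1141 gives 5127 = 17P, so P = 301.59 and Y = 3986 − 5P = 2478.06.
Y = 2478.06 is above potential 1967; expectations adjust and SRAS shifts left until Y = 1967.
Long run: on the new AD curve, 1967 = 3986 − 5P gives P = 403.80.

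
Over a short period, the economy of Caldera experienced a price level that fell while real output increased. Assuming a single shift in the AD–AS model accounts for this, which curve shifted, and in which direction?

P fell and Y rose. An AD shift moves P and Y in the same direction; an SRAS shift moves them in opposite directions.
Here P and Y moved in opposite directions, so the SRAS curve shifted.
Since Y rose, SRAS shifted right.

SRAS shifted right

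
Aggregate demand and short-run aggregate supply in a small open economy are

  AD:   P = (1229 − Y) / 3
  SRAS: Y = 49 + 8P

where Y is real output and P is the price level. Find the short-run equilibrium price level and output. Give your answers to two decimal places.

Rearrange AD to Y = 1229 − 3P.
Set AD = SRAS: 1229 − 3P = 49 + 8P, so 1180 = 11P and P = 107.27.
Substituting into AD, Y = 1229 − 3P = 907.18.

P = 107.27, Y = 907.18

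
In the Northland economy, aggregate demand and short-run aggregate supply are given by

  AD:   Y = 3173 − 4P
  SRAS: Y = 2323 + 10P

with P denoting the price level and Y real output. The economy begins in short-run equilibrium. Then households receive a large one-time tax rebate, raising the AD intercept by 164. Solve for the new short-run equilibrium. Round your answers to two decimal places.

P = 72.43, Y = 3047.29

This is a positive demand shock: AD shifts right.
New AD: Y = 3337 − 4P.
Set AD = SRAS: 3337 − 4P = 2323 + 10P, so 1014 = 14P and P = 72.43.
Substituting into AD, Y = 3047.29.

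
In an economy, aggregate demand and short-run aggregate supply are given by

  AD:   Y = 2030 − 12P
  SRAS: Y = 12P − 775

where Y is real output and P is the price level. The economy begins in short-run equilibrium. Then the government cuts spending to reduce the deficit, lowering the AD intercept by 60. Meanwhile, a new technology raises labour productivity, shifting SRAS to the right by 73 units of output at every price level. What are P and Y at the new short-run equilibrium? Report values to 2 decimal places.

P = 111.33, Y = 634.00

After both shocks: AD is Y = 1970 − 12P and SRAS is Y = 12P − 702.
Setting them equal: 2672 = 24P, so P = 111.33.
Substituting into AD, Y = 634.00.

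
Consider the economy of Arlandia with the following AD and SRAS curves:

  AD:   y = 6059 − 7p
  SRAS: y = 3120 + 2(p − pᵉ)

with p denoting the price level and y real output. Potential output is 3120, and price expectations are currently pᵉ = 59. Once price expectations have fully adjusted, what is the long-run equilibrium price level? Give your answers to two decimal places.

Long-run p = 419.86

Short run: with pᵉ = 59, SRAS is y = 3002 + 2p. Setting AD = SRAS gives 3057 = 9p, so p = 339.67 and y = 6059 − 7p = 3681.33.
Output 3681.33 is above potential 3120, so over time expected prices rise and SRAS shifts left until y returns to 3120.
Long run: y = 3120 on the AD curve gives 3120 = 6059 − 7p, so p = 419.86.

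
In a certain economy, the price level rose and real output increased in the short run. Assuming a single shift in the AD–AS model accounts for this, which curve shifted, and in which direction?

P rose and Y rose. An AD shift moves P and Y in the same direction; an SRAS shift moves them in opposite directions.
Here P and Y moved in the same direction, so the AD curve shifted.
Since Y rose, AD shifted right.

AD shifted right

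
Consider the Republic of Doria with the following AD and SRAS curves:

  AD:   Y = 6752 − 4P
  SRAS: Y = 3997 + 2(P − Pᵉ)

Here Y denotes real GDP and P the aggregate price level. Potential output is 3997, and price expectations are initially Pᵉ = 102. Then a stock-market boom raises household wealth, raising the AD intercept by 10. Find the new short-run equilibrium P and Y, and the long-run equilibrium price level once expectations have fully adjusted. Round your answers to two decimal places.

Short run: P = 494.83, Y = 4782.67. Long run: P = 691.25.

AD shifts right: new AD is Y = 6762 − 4P. With Pᵉ = 102, SRAS is Y = 3793 + 2P.
Short run: 6762 − 4P = 3793 + 2P gives 2969 = 6P, so P = 494.83 and Y = 6762 − 4P = 4782.67.
Y = 4782.67 is above potential 3997; expectations adjust and SRAS shifts left until Y = 3997.
Long run: on the new AD curve, 3997 = 6762 − 4P gives P = 691.25.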